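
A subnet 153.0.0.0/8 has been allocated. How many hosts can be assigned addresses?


Host bits = 32 - 8 = 24
Total addresses = 2^24 = 16777216
Usable = total - 2 (network and broadcast)
Usable hosts: 16777214


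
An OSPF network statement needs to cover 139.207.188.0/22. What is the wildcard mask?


Subnet mask: 255.255.252.0
Wildcard = 255.255.255.255 - subnet mask
255 - 255 = 0
255 - 255 = 0
255 - 252 = 3
255 - 0 = 255
Wildcard: 0.0.3.255


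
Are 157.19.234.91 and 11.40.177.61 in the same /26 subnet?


Mask: 255.255.255.192
157.19.234.91 AND mask = 157.19.234.64
11.40.177.61 AND mask = 11.40.177.0
No, different subnets (157.19.234.64 vs 11.40.177.0)


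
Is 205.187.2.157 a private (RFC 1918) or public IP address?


RFC 1918 private ranges:
  10.0.0.0/8 (10.0.0.0 - 10.255.255.255)
  172.16.0.0/12 (172.16.0.0 - 172.31.255.255)
  192.168.0.0/16 (192.168.0.0 - 192.168.255.255)
Public (not in any RFC 1918 range)


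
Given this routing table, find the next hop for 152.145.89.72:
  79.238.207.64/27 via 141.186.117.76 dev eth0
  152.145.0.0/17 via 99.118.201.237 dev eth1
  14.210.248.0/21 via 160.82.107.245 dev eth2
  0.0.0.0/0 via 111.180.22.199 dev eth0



Longest prefix match for 152.145.89.72:
  /27 79.238.207.64: no
  /17 152.145.0.0: MATCH
  /21 14.210.248.0: no
  /0 0.0.0.0: MATCH
Selected: next-hop 99.118.201.237 via eth1 (matched /17)


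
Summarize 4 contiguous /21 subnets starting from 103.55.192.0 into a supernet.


Original prefix: /21
Number of subnets: 4 = 2^2
New prefix = 21 - 2 = 19
Supernet: 103.55.192.0/19


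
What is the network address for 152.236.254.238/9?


IP:   10011000.11101100.11111110.11101110
Mask: 11111111.10000000.00000000.00000000
AND operation:
Net:  10011000.10000000.00000000.00000000
Network: 152.128.0.0/9


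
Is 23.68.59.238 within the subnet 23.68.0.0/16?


Subnet network: 23.68.0.0
Test IP AND mask: 23.68.0.0
Yes, 23.68.59.238 is in 23.68.0.0/16


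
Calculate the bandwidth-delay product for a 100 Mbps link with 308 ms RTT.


BDP = bandwidth * RTT
= 100 Mbps * 308 ms
= 100 * 1e6 * 308 / 1000 bits
= 30800000 bits
= 3850000 bytes
= 3759.7656 KB
BDP = 30800000 bits (3850000 bytes)


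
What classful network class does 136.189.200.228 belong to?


First octet: 136
Binary: 10001000
10xxxxxx -> Class B (128-191)
Class B, default mask 255.255.0.0 (/16)


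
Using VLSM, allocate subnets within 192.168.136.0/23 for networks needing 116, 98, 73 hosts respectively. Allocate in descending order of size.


116 hosts -> /25 (126 usable): 192.168.136.0/25
98 hosts -> /25 (126 usable): 192.168.136.128/25
73 hosts -> /25 (126 usable): 192.168.137.0/25
Allocation: 192.168.136.0/25 (116 hosts, 126 usable); 192.168.136.128/25 (98 hosts, 126 usable); 192.168.137.0/25 (73 hosts, 126 usable)


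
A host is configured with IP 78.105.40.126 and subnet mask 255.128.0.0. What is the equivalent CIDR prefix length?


Binary: 11111111.10000000.00000000.00000000
Count leading 1s
Prefix: /9


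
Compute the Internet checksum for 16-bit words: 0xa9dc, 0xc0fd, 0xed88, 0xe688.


Sum all words (with carry folding):
+ 0xa9dc = 0xa9dc
+ 0xc0fd = 0x6ada
+ 0xed88 = 0x5863
+ 0xe688 = 0x3eec
One's complement: ~0x3eec
Checksum = 0xc113


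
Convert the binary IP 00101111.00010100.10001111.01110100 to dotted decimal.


00101111 = 47
00010100 = 20
10001111 = 143
01110100 = 116
IP: 47.20.143.116


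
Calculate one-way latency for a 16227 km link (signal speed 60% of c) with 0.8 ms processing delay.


Speed = 0.6 * 3e5 km/s = 180000 km/s
Propagation delay = 16227 / 180000 = 0.0901 s = 90.15 ms
Processing delay = 0.8 ms
Total one-way latency = 90.95 ms


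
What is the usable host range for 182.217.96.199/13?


Network: 182.216.0.0
Broadcast: 182.223.255.255
First usable = network + 1
Last usable = broadcast - 1
Range: 182.216.0.1 to 182.223.255.254


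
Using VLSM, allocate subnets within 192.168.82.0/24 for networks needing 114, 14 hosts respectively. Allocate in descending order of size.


114 hosts -> /25 (126 usable): 192.168.82.0/25
14 hosts -> /28 (14 usable): 192.168.82.128/28
Allocation: 192.168.82.0/25 (114 hosts, 126 usable); 192.168.82.128/28 (14 hosts, 14 usable)


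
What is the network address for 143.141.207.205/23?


IP:   10001111.10001101.11001111.11001101
Mask: 11111111.11111111.11111110.00000000
AND operation:
Net:  10001111.10001101.11001110.00000000
Network: 143.141.206.0/23


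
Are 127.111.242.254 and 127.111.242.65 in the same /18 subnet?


Mask: 255.255.192.0
127.111.242.254 AND mask = 127.111.192.0
127.111.242.65 AND mask = 127.111.192.0
Yes, same subnet (127.111.192.0)


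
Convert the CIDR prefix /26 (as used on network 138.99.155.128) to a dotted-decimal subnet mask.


/26 means 26 network bits, 6 host bits
Binary: 11111111111111111111111111000000
Mask: 255.255.255.192


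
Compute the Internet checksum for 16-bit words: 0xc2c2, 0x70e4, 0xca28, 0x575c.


Sum all words (with carry folding):
+ 0xc2c2 = 0xc2c2
+ 0x70e4 = 0x33a7
+ 0xca28 = 0xfdcf
+ 0x575c = 0x552c
One's complement: ~0x552c
Checksum = 0xaad3


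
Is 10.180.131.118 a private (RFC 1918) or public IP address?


RFC 1918 private ranges:
  10.0.0.0/8 (10.0.0.0 - 10.255.255.255)
  172.16.0.0/12 (172.16.0.0 - 172.31.255.255)
  192.168.0.0/16 (192.168.0.0 - 192.168.255.255)
Private (in 10.0.0.0/8)


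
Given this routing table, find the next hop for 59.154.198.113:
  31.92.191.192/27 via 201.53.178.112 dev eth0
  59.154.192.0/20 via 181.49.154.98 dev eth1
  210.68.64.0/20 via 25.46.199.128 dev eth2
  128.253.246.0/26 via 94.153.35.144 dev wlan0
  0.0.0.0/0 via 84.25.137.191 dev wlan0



Longest prefix match for 59.154.198.113:
  /27 31.92.191.192: no
  /20 59.154.192.0: MATCH
  /20 210.68.64.0: no
  /26 128.253.246.0: no
  /0 0.0.0.0: MATCH
Selected: next-hop 181.49.154.98 via eth1 (matched /20)


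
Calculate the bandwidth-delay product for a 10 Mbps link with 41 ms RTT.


BDP = bandwidth * RTT
= 10 Mbps * 41 ms
= 10 * 1e6 * 41 / 1000 bits
= 410000 bits
= 51250 bytes
= 50.0488 KB
BDP = 410000 bits (51250 bytes)


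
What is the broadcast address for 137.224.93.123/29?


Network: 137.224.93.120/29
Host bits = 3
Set all host bits to 1:
Broadcast: 137.224.93.127


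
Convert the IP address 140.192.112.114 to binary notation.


140 = 10001100
192 = 11000000
112 = 01110000
114 = 01110010
Binary: 10001100.11000000.01110000.01110010


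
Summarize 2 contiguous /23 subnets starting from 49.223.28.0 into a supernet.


Original prefix: /23
Number of subnets: 2 = 2^1
New prefix = 23 - 1 = 22
Supernet: 49.223.28.0/22


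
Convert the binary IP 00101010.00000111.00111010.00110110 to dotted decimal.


00101010 = 42
00000111 = 7
00111010 = 58
00110110 = 54
IP: 42.7.58.54


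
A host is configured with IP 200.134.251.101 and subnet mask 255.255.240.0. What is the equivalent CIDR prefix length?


Binary: 11111111.11111111.11110000.00000000
Count leading 1s
Prefix: /20


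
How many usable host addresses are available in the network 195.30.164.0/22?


Host bits = 32 - 22 = 10
Total addresses = 2^10 = 1024
Usable = total - 2 (network and broadcast)
Usable hosts: 1022


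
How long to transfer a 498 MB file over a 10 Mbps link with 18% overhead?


Effective throughput = 10 * (1 - 18/100) = 8.2 Mbps
File size in Mb = 498 * 8 = 3984 Mb
Time = 3984 / 8.2
Time = 485.8537 seconds


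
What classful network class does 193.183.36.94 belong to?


First octet: 193
Binary: 11000001
110xxxxx -> Class C (192-223)
Class C, default mask 255.255.255.0 (/24)


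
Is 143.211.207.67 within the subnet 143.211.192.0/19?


Subnet network: 143.211.192.0
Test IP AND mask: 143.211.192.0
Yes, 143.211.207.67 is in 143.211.192.0/19


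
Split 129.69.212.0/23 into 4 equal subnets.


New prefix = 23 + 2 = 25
Each subnet has 128 addresses
  129.69.212.0/25
  129.69.212.128/25
  129.69.213.0/25
  129.69.213.128/25
Subnets: 129.69.212.0/25, 129.69.212.128/25, 129.69.213.0/25, 129.69.213.128/25


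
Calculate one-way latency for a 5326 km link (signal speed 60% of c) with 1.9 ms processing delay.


Speed = 0.6 * 3e5 km/s = 180000 km/s
Propagation delay = 5326 / 180000 = 0.0296 s = 29.5889 ms
Processing delay = 1.9 ms
Total one-way latency = 31.4889 ms


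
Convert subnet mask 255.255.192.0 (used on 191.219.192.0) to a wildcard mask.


Subnet mask: 255.255.192.0
Wildcard = 255.255.255.255 - subnet mask
255 - 255 = 0
255 - 255 = 0
255 - 192 = 63
255 - 0 = 255
Wildcard: 0.0.63.255


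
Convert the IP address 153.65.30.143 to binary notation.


153 = 10011001
65 = 01000001
30 = 00011110
143 = 10001111
Binary: 10011001.01000001.00011110.10001111


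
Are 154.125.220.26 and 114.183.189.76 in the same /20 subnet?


Mask: 255.255.240.0
154.125.220.26 AND mask = 154.125.208.0
114.183.189.76 AND mask = 114.183.176.0
No, different subnets (154.125.208.0 vs 114.183.176.0)


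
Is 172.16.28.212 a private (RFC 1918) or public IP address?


RFC 1918 private ranges:
  10.0.0.0/8 (10.0.0.0 - 10.255.255.255)
  172.16.0.0/12 (172.16.0.0 - 172.31.255.255)
  192.168.0.0/16 (192.168.0.0 - 192.168.255.255)
Private (in 172.16.0.0/12)


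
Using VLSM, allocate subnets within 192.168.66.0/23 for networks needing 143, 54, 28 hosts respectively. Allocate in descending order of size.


143 hosts -> /24 (254 usable): 192.168.66.0/24
54 hosts -> /26 (62 usable): 192.168.67.0/26
28 hosts -> /27 (30 usable): 192.168.67.64/27
Allocation: 192.168.66.0/24 (143 hosts, 254 usable); 192.168.67.0/26 (54 hosts, 62 usable); 192.168.67.64/27 (28 hosts, 30 usable)


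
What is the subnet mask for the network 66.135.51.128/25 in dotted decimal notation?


/25 means 25 network bits, 7 host bits
Binary: 11111111111111111111111110000000
Mask: 255.255.255.128


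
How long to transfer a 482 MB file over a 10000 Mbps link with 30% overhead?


Effective throughput = 10000 * (1 - 30/100) = 7000 Mbps
File size in Mb = 482 * 8 = 3856 Mb
Time = 3856 / 7000
Time = 0.5509 seconds


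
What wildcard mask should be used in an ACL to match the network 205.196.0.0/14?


Subnet mask: 255.252.0.0
Wildcard = 255.255.255.255 - subnet mask
255 - 255 = 0
255 - 252 = 3
255 - 0 = 255
255 - 0 = 255
Wildcard: 0.3.255.255


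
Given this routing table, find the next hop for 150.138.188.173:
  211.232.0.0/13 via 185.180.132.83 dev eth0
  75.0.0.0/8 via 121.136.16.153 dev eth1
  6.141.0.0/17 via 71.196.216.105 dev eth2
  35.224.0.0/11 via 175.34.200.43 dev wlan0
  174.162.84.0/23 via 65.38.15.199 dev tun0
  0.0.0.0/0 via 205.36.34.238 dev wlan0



Longest prefix match for 150.138.188.173:
  /13 211.232.0.0: no
  /8 75.0.0.0: no
  /17 6.141.0.0: no
  /11 35.224.0.0: no
  /23 174.162.84.0: no
  /0 0.0.0.0: MATCH
Selected: next-hop 205.36.34.238 via wlan0 (matched /0)


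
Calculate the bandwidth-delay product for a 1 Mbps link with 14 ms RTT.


BDP = bandwidth * RTT
= 1 Mbps * 14 ms
= 1 * 1e6 * 14 / 1000 bits
= 14000 bits
= 1750 bytes
= 1.709 KB
BDP = 14000 bits (1750 bytes)


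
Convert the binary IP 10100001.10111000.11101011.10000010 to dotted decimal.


10100001 = 161
10111000 = 184
11101011 = 235
10000010 = 130
IP: 161.184.235.130


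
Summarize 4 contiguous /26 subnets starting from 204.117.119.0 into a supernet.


Original prefix: /26
Number of subnets: 4 = 2^2
New prefix = 26 - 2 = 24
Supernet: 204.117.119.0/24


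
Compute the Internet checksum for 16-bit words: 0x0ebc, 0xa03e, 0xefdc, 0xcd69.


Sum all words (with carry folding):
+ 0x0ebc = 0x0ebc
+ 0xa03e = 0xaefa
+ 0xefdc = 0x9ed7
+ 0xcd69 = 0x6c41
One's complement: ~0x6c41
Checksum = 0x93be


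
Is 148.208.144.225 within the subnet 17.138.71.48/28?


Subnet network: 17.138.71.48
Test IP AND mask: 148.208.144.224
No, 148.208.144.225 is not in 17.138.71.48/28


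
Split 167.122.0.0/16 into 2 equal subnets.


New prefix = 16 + 1 = 17
Each subnet has 32768 addresses
  167.122.0.0/17
  167.122.128.0/17
Subnets: 167.122.0.0/17, 167.122.128.0/17


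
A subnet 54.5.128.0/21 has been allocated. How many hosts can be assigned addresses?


Host bits = 32 - 21 = 11
Total addresses = 2^11 = 2048
Usable = total - 2 (network and broadcast)
Usable hosts: 2046


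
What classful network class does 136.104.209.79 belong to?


First octet: 136
Binary: 10001000
10xxxxxx -> Class B (128-191)
Class B, default mask 255.255.0.0 (/16)


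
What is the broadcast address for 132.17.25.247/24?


Network: 132.17.25.0/24
Host bits = 8
Set all host bits to 1:
Broadcast: 132.17.25.255


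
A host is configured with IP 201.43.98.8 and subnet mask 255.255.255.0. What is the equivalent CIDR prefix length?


Binary: 11111111.11111111.11111111.00000000
Count leading 1s
Prefix: /24


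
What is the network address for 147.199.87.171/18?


IP:   10010011.11000111.01010111.10101011
Mask: 11111111.11111111.11000000.00000000
AND operation:
Net:  10010011.11000111.01000000.00000000
Network: 147.199.64.0/18


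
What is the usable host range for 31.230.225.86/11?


Network: 31.224.0.0
Broadcast: 31.255.255.255
First usable = network + 1
Last usable = broadcast - 1
Range: 31.224.0.1 to 31.255.255.254


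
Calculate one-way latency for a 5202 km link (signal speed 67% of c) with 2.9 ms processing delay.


Speed = 0.67 * 3e5 km/s = 201000 km/s
Propagation delay = 5202 / 201000 = 0.0259 s = 25.8806 ms
Processing delay = 2.9 ms
Total one-way latency = 28.7806 ms


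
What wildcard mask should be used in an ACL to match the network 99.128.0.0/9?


Subnet mask: 255.128.0.0
Wildcard = 255.255.255.255 - subnet mask
255 - 255 = 0
255 - 128 = 127
255 - 0 = 255
255 - 0 = 255
Wildcard: 0.127.255.255


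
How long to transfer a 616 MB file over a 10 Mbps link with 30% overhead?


Effective throughput = 10 * (1 - 30/100) = 7 Mbps
File size in Mb = 616 * 8 = 4928 Mb
Time = 4928 / 7
Time = 704 seconds


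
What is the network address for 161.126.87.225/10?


IP:   10100001.01111110.01010111.11100001
Mask: 11111111.11000000.00000000.00000000
AND operation:
Net:  10100001.01000000.00000000.00000000
Network: 161.64.0.0/10


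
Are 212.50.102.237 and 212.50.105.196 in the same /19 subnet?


Mask: 255.255.224.0
212.50.102.237 AND mask = 212.50.96.0
212.50.105.196 AND mask = 212.50.96.0
Yes, same subnet (212.50.96.0)


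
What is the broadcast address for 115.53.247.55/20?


Network: 115.53.240.0/20
Host bits = 12
Set all host bits to 1:
Broadcast: 115.53.255.255


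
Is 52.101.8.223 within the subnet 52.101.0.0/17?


Subnet network: 52.101.0.0
Test IP AND mask: 52.101.0.0
Yes, 52.101.8.223 is in 52.101.0.0/17


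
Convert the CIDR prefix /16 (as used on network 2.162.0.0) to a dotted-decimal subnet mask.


/16 means 16 network bits, 16 host bits
Binary: 11111111111111110000000000000000
Mask: 255.255.0.0


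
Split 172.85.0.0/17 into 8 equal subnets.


New prefix = 17 + 3 = 20
Each subnet has 4096 addresses
  172.85.0.0/20
  172.85.16.0/20
  172.85.32.0/20
  172.85.48.0/20
  172.85.64.0/20
  172.85.80.0/20
  172.85.96.0/20
  172.85.112.0/20
Subnets: 172.85.0.0/20, 172.85.16.0/20, 172.85.32.0/20, 172.85.48.0/20, 172.85.64.0/20, 172.85.80.0/20, 172.85.96.0/20, 172.85.112.0/20


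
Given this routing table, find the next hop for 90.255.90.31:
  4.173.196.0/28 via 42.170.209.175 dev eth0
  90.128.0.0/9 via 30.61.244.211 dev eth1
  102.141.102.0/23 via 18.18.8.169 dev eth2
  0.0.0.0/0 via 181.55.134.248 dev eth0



Longest prefix match for 90.255.90.31:
  /28 4.173.196.0: no
  /9 90.128.0.0: MATCH
  /23 102.141.102.0: no
  /0 0.0.0.0: MATCH
Selected: next-hop 30.61.244.211 via eth1 (matched /9)


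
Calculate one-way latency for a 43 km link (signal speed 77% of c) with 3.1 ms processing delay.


Speed = 0.77 * 3e5 km/s = 231000 km/s
Propagation delay = 43 / 231000 = 0.0002 s = 0.1861 ms
Processing delay = 3.1 ms
Total one-way latency = 3.2861 ms


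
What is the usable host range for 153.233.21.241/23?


Network: 153.233.20.0
Broadcast: 153.233.21.255
First usable = network + 1
Last usable = broadcast - 1
Range: 153.233.20.1 to 153.233.21.254


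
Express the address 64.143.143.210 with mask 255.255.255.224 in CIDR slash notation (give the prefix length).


Binary: 11111111.11111111.11111111.11100000
Count leading 1s
Prefix: /27


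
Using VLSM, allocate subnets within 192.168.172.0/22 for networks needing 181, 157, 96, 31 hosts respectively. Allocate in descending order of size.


181 hosts -> /24 (254 usable): 192.168.172.0/24
157 hosts -> /24 (254 usable): 192.168.173.0/24
96 hosts -> /25 (126 usable): 192.168.174.0/25
31 hosts -> /26 (62 usable): 192.168.174.128/26
Allocation: 192.168.172.0/24 (181 hosts, 254 usable); 192.168.173.0/24 (157 hosts, 254 usable); 192.168.174.0/25 (96 hosts, 126 usable); 192.168.174.128/26 (31 hosts, 62 usable)


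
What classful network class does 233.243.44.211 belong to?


First octet: 233
Binary: 11101001
1110xxxx -> Class D (224-239)
Class D (multicast), default mask N/A


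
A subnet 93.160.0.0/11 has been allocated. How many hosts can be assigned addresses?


Host bits = 32 - 11 = 21
Total addresses = 2^21 = 2097152
Usable = total - 2 (network and broadcast)
Usable hosts: 2097150


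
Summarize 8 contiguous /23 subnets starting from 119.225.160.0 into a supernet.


Original prefix: /23
Number of subnets: 8 = 2^3
New prefix = 23 - 3 = 20
Supernet: 119.225.160.0/20


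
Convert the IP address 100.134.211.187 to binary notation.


100 = 01100100
134 = 10000110
211 = 11010011
187 = 10111011
Binary: 01100100.10000110.11010011.10111011


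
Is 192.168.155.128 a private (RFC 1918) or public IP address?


RFC 1918 private ranges:
  10.0.0.0/8 (10.0.0.0 - 10.255.255.255)
  172.16.0.0/12 (172.16.0.0 - 172.31.255.255)
  192.168.0.0/16 (192.168.0.0 - 192.168.255.255)
Private (in 192.168.0.0/16)


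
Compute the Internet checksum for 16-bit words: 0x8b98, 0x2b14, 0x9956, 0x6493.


Sum all words (with carry folding):
+ 0x8b98 = 0x8b98
+ 0x2b14 = 0xb6ac
+ 0x9956 = 0x5003
+ 0x6493 = 0xb496
One's complement: ~0xb496
Checksum = 0x4b69


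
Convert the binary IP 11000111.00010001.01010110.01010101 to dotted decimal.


11000111 = 199
00010001 = 17
01010110 = 86
01010101 = 85
IP: 199.17.86.85


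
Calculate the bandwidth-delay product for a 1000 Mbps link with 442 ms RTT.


BDP = bandwidth * RTT
= 1000 Mbps * 442 ms
= 1000 * 1e6 * 442 / 1000 bits
= 442000000 bits
= 55250000 bytes
= 53955.0781 KB
BDP = 442000000 bits (55250000 bytes)


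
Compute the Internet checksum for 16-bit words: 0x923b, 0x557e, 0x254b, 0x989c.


Sum all words (with carry folding):
+ 0x923b = 0x923b
+ 0x557e = 0xe7b9
+ 0x254b = 0x0d05
+ 0x989c = 0xa5a1
One's complement: ~0xa5a1
Checksum = 0x5a5e


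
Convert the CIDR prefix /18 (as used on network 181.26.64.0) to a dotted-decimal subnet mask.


/18 means 18 network bits, 14 host bits
Binary: 11111111111111111100000000000000
Mask: 255.255.192.0


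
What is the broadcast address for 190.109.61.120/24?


Network: 190.109.61.0/24
Host bits = 8
Set all host bits to 1:
Broadcast: 190.109.61.255


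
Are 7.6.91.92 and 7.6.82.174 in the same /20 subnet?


Mask: 255.255.240.0
7.6.91.92 AND mask = 7.6.80.0
7.6.82.174 AND mask = 7.6.80.0
Yes, same subnet (7.6.80.0)


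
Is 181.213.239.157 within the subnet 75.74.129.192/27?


Subnet network: 75.74.129.192
Test IP AND mask: 181.213.239.128
No, 181.213.239.157 is not in 75.74.129.192/27


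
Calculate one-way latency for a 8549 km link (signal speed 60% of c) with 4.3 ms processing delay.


Speed = 0.6 * 3e5 km/s = 180000 km/s
Propagation delay = 8549 / 180000 = 0.0475 s = 47.4944 ms
Processing delay = 4.3 ms
Total one-way latency = 51.7944 ms


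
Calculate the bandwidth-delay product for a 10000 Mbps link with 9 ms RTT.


BDP = bandwidth * RTT
= 10000 Mbps * 9 ms
= 10000 * 1e6 * 9 / 1000 bits
= 90000000 bits
= 11250000 bytes
= 10986.3281 KB
BDP = 90000000 bits (11250000 bytes)


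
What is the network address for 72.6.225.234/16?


IP:   01001000.00000110.11100001.11101010
Mask: 11111111.11111111.00000000.00000000
AND operation:
Net:  01001000.00000110.00000000.00000000
Network: 72.6.0.0/16


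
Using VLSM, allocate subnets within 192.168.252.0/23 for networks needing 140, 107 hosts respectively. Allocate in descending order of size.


140 hosts -> /24 (254 usable): 192.168.252.0/24
107 hosts -> /25 (126 usable): 192.168.253.0/25
Allocation: 192.168.252.0/24 (140 hosts, 254 usable); 192.168.253.0/25 (107 hosts, 126 usable)


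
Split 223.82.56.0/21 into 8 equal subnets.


New prefix = 21 + 3 = 24
Each subnet has 256 addresses
  223.82.56.0/24
  223.82.57.0/24
  223.82.58.0/24
  223.82.59.0/24
  223.82.60.0/24
  223.82.61.0/24
  223.82.62.0/24
  223.82.63.0/24
Subnets: 223.82.56.0/24, 223.82.57.0/24, 223.82.58.0/24, 223.82.59.0/24, 223.82.60.0/24, 223.82.61.0/24, 223.82.62.0/24, 223.82.63.0/24


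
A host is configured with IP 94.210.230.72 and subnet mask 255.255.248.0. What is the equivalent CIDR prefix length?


Binary: 11111111.11111111.11111000.00000000
Count leading 1s
Prefix: /21


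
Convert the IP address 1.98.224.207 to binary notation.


1 = 00000001
98 = 01100010
224 = 11100000
207 = 11001111
Binary: 00000001.01100010.11100000.11001111


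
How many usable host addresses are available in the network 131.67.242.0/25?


Host bits = 32 - 25 = 7
Total addresses = 2^7 = 128
Usable = total - 2 (network and broadcast)
Usable hosts: 126


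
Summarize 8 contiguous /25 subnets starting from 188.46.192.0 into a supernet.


Original prefix: /25
Number of subnets: 8 = 2^3
New prefix = 25 - 3 = 22
Supernet: 188.46.192.0/22


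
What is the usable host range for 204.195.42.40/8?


Network: 204.0.0.0
Broadcast: 204.255.255.255
First usable = network + 1
Last usable = broadcast - 1
Range: 204.0.0.1 to 204.255.255.254


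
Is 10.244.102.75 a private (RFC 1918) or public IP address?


RFC 1918 private ranges:
  10.0.0.0/8 (10.0.0.0 - 10.255.255.255)
  172.16.0.0/12 (172.16.0.0 - 172.31.255.255)
  192.168.0.0/16 (192.168.0.0 - 192.168.255.255)
Private (in 10.0.0.0/8)


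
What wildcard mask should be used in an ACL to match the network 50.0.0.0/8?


Subnet mask: 255.0.0.0
Wildcard = 255.255.255.255 - subnet mask
255 - 255 = 0
255 - 0 = 255
255 - 0 = 255
255 - 0 = 255
Wildcard: 0.255.255.255


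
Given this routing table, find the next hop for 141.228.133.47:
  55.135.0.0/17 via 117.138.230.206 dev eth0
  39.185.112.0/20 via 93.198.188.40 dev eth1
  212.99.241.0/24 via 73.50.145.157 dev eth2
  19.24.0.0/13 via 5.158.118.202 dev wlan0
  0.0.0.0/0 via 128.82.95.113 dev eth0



Longest prefix match for 141.228.133.47:
  /17 55.135.0.0: no
  /20 39.185.112.0: no
  /24 212.99.241.0: no
  /13 19.24.0.0: no
  /0 0.0.0.0: MATCH
Selected: next-hop 128.82.95.113 via eth0 (matched /0)


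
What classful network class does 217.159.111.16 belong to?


First octet: 217
Binary: 11011001
110xxxxx -> Class C (192-223)
Class C, default mask 255.255.255.0 (/24)


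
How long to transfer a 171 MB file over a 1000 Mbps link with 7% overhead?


Effective throughput = 1000 * (1 - 7/100) = 930.0 Mbps
File size in Mb = 171 * 8 = 1368 Mb
Time = 1368 / 930.0
Time = 1.471 seconds


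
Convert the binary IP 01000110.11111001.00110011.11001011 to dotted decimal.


01000110 = 70
11111001 = 249
00110011 = 51
11001011 = 203
IP: 70.249.51.203


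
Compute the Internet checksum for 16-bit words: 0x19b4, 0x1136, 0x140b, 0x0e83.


Sum all words (with carry folding):
+ 0x19b4 = 0x19b4
+ 0x1136 = 0x2aea
+ 0x140b = 0x3ef5
+ 0x0e83 = 0x4d78
One's complement: ~0x4d78
Checksum = 0xb287


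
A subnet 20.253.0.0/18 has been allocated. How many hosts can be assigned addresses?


Host bits = 32 - 18 = 14
Total addresses = 2^14 = 16384
Usable = total - 2 (network and broadcast)
Usable hosts: 16382


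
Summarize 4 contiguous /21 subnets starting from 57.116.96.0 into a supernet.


Original prefix: /21
Number of subnets: 4 = 2^2
New prefix = 21 - 2 = 19
Supernet: 57.116.96.0/19


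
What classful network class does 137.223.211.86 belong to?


First octet: 137
Binary: 10001001
10xxxxxx -> Class B (128-191)
Class B, default mask 255.255.0.0 (/16)


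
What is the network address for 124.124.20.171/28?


IP:   01111100.01111100.00010100.10101011
Mask: 11111111.11111111.11111111.11110000
AND operation:
Net:  01111100.01111100.00010100.10100000
Network: 124.124.20.160/28


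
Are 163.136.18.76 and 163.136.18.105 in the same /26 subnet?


Mask: 255.255.255.192
163.136.18.76 AND mask = 163.136.18.64
163.136.18.105 AND mask = 163.136.18.64
Yes, same subnet (163.136.18.64)


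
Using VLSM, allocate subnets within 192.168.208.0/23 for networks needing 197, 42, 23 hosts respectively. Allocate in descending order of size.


197 hosts -> /24 (254 usable): 192.168.208.0/24
42 hosts -> /26 (62 usable): 192.168.209.0/26
23 hosts -> /27 (30 usable): 192.168.209.64/27
Allocation: 192.168.208.0/24 (197 hosts, 254 usable); 192.168.209.0/26 (42 hosts, 62 usable); 192.168.209.64/27 (23 hosts, 30 usable)


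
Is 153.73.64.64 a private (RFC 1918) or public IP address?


RFC 1918 private ranges:
  10.0.0.0/8 (10.0.0.0 - 10.255.255.255)
  172.16.0.0/12 (172.16.0.0 - 172.31.255.255)
  192.168.0.0/16 (192.168.0.0 - 192.168.255.255)
Public (not in any RFC 1918 range)


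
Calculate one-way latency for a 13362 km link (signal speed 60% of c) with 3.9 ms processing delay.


Speed = 0.6 * 3e5 km/s = 180000 km/s
Propagation delay = 13362 / 180000 = 0.0742 s = 74.2333 ms
Processing delay = 3.9 ms
Total one-way latency = 78.1333 ms


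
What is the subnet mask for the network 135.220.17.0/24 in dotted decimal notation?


/24 means 24 network bits, 8 host bits
Binary: 11111111111111111111111100000000
Mask: 255.255.255.0


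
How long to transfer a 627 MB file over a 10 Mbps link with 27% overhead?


Effective throughput = 10 * (1 - 27/100) = 7.3 Mbps
File size in Mb = 627 * 8 = 5016 Mb
Time = 5016 / 7.3
Time = 687.1233 seconds


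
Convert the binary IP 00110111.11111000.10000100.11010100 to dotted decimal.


00110111 = 55
11111000 = 248
10000100 = 132
11010100 = 212
IP: 55.248.132.212


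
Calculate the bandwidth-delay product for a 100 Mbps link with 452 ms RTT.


BDP = bandwidth * RTT
= 100 Mbps * 452 ms
= 100 * 1e6 * 452 / 1000 bits
= 45200000 bits
= 5650000 bytes
= 5517.5781 KB
BDP = 45200000 bits (5650000 bytes)


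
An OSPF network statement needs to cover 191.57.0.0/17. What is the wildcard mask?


Subnet mask: 255.255.128.0
Wildcard = 255.255.255.255 - subnet mask
255 - 255 = 0
255 - 255 = 0
255 - 128 = 127
255 - 0 = 255
Wildcard: 0.0.127.255


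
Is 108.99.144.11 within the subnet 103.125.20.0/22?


Subnet network: 103.125.20.0
Test IP AND mask: 108.99.144.0
No, 108.99.144.11 is not in 103.125.20.0/22


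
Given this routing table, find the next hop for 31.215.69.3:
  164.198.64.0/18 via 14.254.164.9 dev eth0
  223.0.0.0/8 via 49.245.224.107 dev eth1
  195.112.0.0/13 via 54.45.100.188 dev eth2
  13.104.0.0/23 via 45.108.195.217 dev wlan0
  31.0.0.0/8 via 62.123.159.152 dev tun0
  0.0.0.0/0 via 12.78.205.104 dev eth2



Longest prefix match for 31.215.69.3:
  /18 164.198.64.0: no
  /8 223.0.0.0: no
  /13 195.112.0.0: no
  /23 13.104.0.0: no
  /8 31.0.0.0: MATCH
  /0 0.0.0.0: MATCH
Selected: next-hop 62.123.159.152 via tun0 (matched /8)


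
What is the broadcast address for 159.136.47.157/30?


Network: 159.136.47.156/30
Host bits = 2
Set all host bits to 1:
Broadcast: 159.136.47.159


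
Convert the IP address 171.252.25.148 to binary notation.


171 = 10101011
252 = 11111100
25 = 00011001
148 = 10010100
Binary: 10101011.11111100.00011001.10010100


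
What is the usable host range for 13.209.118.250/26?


Network: 13.209.118.192
Broadcast: 13.209.118.255
First usable = network + 1
Last usable = broadcast - 1
Range: 13.209.118.193 to 13.209.118.254


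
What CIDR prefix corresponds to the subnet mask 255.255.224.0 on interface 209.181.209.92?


Binary: 11111111.11111111.11100000.00000000
Count leading 1s
Prefix: /19


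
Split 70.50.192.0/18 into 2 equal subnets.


New prefix = 18 + 1 = 19
Each subnet has 8192 addresses
  70.50.192.0/19
  70.50.224.0/19
Subnets: 70.50.192.0/19, 70.50.224.0/19


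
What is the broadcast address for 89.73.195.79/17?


Network: 89.73.128.0/17
Host bits = 15
Set all host bits to 1:
Broadcast: 89.73.255.255


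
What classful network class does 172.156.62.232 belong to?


First octet: 172
Binary: 10101100
10xxxxxx -> Class B (128-191)
Class B, default mask 255.255.0.0 (/16)


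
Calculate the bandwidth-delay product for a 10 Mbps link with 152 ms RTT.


BDP = bandwidth * RTT
= 10 Mbps * 152 ms
= 10 * 1e6 * 152 / 1000 bits
= 1520000 bits
= 190000 bytes
= 185.5469 KB
BDP = 1520000 bits (190000 bytes)


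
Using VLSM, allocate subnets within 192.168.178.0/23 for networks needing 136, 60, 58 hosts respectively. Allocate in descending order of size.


136 hosts -> /24 (254 usable): 192.168.178.0/24
60 hosts -> /26 (62 usable): 192.168.179.0/26
58 hosts -> /26 (62 usable): 192.168.179.64/26
Allocation: 192.168.178.0/24 (136 hosts, 254 usable); 192.168.179.0/26 (60 hosts, 62 usable); 192.168.179.64/26 (58 hosts, 62 usable)


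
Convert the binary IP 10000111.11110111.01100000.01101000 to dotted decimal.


10000111 = 135
11110111 = 247
01100000 = 96
01101000 = 104
IP: 135.247.96.104


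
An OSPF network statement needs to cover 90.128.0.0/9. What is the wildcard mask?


Subnet mask: 255.128.0.0
Wildcard = 255.255.255.255 - subnet mask
255 - 255 = 0
255 - 128 = 127
255 - 0 = 255
255 - 0 = 255
Wildcard: 0.127.255.255


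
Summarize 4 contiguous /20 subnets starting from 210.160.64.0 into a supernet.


Original prefix: /20
Number of subnets: 4 = 2^2
New prefix = 20 - 2 = 18
Supernet: 210.160.64.0/18


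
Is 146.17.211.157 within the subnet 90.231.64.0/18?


Subnet network: 90.231.64.0
Test IP AND mask: 146.17.192.0
No, 146.17.211.157 is not in 90.231.64.0/18


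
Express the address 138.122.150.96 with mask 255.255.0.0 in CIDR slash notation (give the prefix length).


Binary: 11111111.11111111.00000000.00000000
Count leading 1s
Prefix: /16


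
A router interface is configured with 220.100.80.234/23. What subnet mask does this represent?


/23 means 23 network bits, 9 host bits
Binary: 11111111111111111111111000000000
Mask: 255.255.254.0


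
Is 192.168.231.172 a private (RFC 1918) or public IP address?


RFC 1918 private ranges:
  10.0.0.0/8 (10.0.0.0 - 10.255.255.255)
  172.16.0.0/12 (172.16.0.0 - 172.31.255.255)
  192.168.0.0/16 (192.168.0.0 - 192.168.255.255)
Private (in 192.168.0.0/16)


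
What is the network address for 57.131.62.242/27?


IP:   00111001.10000011.00111110.11110010
Mask: 11111111.11111111.11111111.11100000
AND operation:
Net:  00111001.10000011.00111110.11100000
Network: 57.131.62.224/27


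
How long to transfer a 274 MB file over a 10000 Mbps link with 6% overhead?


Effective throughput = 10000 * (1 - 6/100) = 9400 Mbps
File size in Mb = 274 * 8 = 2192 Mb
Time = 2192 / 9400
Time = 0.2332 seconds


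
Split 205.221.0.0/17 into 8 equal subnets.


New prefix = 17 + 3 = 20
Each subnet has 4096 addresses
  205.221.0.0/20
  205.221.16.0/20
  205.221.32.0/20
  205.221.48.0/20
  205.221.64.0/20
  205.221.80.0/20
  205.221.96.0/20
  205.221.112.0/20
Subnets: 205.221.0.0/20, 205.221.16.0/20, 205.221.32.0/20, 205.221.48.0/20, 205.221.64.0/20, 205.221.80.0/20, 205.221.96.0/20, 205.221.112.0/20


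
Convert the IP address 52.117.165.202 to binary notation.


52 = 00110100
117 = 01110101
165 = 10100101
202 = 11001010
Binary: 00110100.01110101.10100101.11001010


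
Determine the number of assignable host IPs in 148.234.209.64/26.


Host bits = 32 - 26 = 6
Total addresses = 2^6 = 64
Usable = total - 2 (network and broadcast)
Usable hosts: 62


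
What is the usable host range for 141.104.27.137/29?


Network: 141.104.27.136
Broadcast: 141.104.27.143
First usable = network + 1
Last usable = broadcast - 1
Range: 141.104.27.137 to 141.104.27.142


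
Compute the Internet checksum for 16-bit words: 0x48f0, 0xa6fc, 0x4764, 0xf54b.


Sum all words (with carry folding):
+ 0x48f0 = 0x48f0
+ 0xa6fc = 0xefec
+ 0x4764 = 0x3751
+ 0xf54b = 0x2c9d
One's complement: ~0x2c9d
Checksum = 0xd362


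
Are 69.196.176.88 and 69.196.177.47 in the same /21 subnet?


Mask: 255.255.248.0
69.196.176.88 AND mask = 69.196.176.0
69.196.177.47 AND mask = 69.196.176.0
Yes, same subnet (69.196.176.0)


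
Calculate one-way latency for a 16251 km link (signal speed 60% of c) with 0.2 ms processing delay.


Speed = 0.6 * 3e5 km/s = 180000 km/s
Propagation delay = 16251 / 180000 = 0.0903 s = 90.2833 ms
Processing delay = 0.2 ms
Total one-way latency = 90.4833 ms


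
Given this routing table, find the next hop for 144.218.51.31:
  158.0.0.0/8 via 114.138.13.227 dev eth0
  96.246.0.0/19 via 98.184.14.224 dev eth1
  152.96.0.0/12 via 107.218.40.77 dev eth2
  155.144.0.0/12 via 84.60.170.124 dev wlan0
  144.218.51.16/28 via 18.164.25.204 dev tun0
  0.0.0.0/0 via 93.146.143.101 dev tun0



Longest prefix match for 144.218.51.31:
  /8 158.0.0.0: no
  /19 96.246.0.0: no
  /12 152.96.0.0: no
  /12 155.144.0.0: no
  /28 144.218.51.16: MATCH
  /0 0.0.0.0: MATCH
Selected: next-hop 18.164.25.204 via tun0 (matched /28)


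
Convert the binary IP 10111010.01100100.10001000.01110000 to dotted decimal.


10111010 = 186
01100100 = 100
10001000 = 136
01110000 = 112
IP: 186.100.136.112


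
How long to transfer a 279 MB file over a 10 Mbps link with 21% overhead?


Effective throughput = 10 * (1 - 21/100) = 7.9 Mbps
File size in Mb = 279 * 8 = 2232 Mb
Time = 2232 / 7.9
Time = 282.5316 seconds


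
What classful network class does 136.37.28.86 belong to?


First octet: 136
Binary: 10001000
10xxxxxx -> Class B (128-191)
Class B, default mask 255.255.0.0 (/16)


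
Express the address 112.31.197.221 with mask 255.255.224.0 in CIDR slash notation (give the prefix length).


Binary: 11111111.11111111.11100000.00000000
Count leading 1s
Prefix: /19


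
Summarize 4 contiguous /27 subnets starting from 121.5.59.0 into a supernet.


Original prefix: /27
Number of subnets: 4 = 2^2
New prefix = 27 - 2 = 25
Supernet: 121.5.59.0/25


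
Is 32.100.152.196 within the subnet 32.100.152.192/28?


Subnet network: 32.100.152.192
Test IP AND mask: 32.100.152.192
Yes, 32.100.152.196 is in 32.100.152.192/28


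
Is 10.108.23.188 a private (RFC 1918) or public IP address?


RFC 1918 private ranges:
  10.0.0.0/8 (10.0.0.0 - 10.255.255.255)
  172.16.0.0/12 (172.16.0.0 - 172.31.255.255)
  192.168.0.0/16 (192.168.0.0 - 192.168.255.255)
Private (in 10.0.0.0/8)


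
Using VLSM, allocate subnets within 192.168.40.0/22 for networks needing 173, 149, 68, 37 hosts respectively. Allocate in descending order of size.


173 hosts -> /24 (254 usable): 192.168.40.0/24
149 hosts -> /24 (254 usable): 192.168.41.0/24
68 hosts -> /25 (126 usable): 192.168.42.0/25
37 hosts -> /26 (62 usable): 192.168.42.128/26
Allocation: 192.168.40.0/24 (173 hosts, 254 usable); 192.168.41.0/24 (149 hosts, 254 usable); 192.168.42.0/25 (68 hosts, 126 usable); 192.168.42.128/26 (37 hosts, 62 usable)


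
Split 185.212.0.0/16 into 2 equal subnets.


New prefix = 16 + 1 = 17
Each subnet has 32768 addresses
  185.212.0.0/17
  185.212.128.0/17
Subnets: 185.212.0.0/17, 185.212.128.0/17


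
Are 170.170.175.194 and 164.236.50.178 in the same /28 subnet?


Mask: 255.255.255.240
170.170.175.194 AND mask = 170.170.175.192
164.236.50.178 AND mask = 164.236.50.176
No, different subnets (170.170.175.192 vs 164.236.50.176)


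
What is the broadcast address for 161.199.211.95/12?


Network: 161.192.0.0/12
Host bits = 20
Set all host bits to 1:
Broadcast: 161.207.255.255


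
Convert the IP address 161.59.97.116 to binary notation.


161 = 10100001
59 = 00111011
97 = 01100001
116 = 01110100
Binary: 10100001.00111011.01100001.01110100


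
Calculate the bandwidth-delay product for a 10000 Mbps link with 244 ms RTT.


BDP = bandwidth * RTT
= 10000 Mbps * 244 ms
= 10000 * 1e6 * 244 / 1000 bits
= 2440000000 bits
= 305000000 bytes
= 297851.5625 KB
BDP = 2440000000 bits (305000000 bytes)


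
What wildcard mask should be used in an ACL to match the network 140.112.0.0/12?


Subnet mask: 255.240.0.0
Wildcard = 255.255.255.255 - subnet mask
255 - 255 = 0
255 - 240 = 15
255 - 0 = 255
255 - 0 = 255
Wildcard: 0.15.255.255


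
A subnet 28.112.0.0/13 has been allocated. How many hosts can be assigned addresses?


Host bits = 32 - 13 = 19
Total addresses = 2^19 = 524288
Usable = total - 2 (network and broadcast)
Usable hosts: 524286


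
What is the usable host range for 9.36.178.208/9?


Network: 9.0.0.0
Broadcast: 9.127.255.255
First usable = network + 1
Last usable = broadcast - 1
Range: 9.0.0.1 to 9.127.255.254


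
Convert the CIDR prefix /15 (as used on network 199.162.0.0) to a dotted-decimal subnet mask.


/15 means 15 network bits, 17 host bits
Binary: 11111111111111100000000000000000
Mask: 255.254.0.0


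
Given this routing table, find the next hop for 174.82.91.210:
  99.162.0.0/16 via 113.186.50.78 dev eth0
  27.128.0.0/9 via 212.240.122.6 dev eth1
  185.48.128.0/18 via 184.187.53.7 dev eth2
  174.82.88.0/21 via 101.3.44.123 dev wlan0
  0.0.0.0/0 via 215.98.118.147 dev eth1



Longest prefix match for 174.82.91.210:
  /16 99.162.0.0: no
  /9 27.128.0.0: no
  /18 185.48.128.0: no
  /21 174.82.88.0: MATCH
  /0 0.0.0.0: MATCH
Selected: next-hop 101.3.44.123 via wlan0 (matched /21)


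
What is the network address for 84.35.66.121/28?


IP:   01010100.00100011.01000010.01111001
Mask: 11111111.11111111.11111111.11110000
AND operation:
Net:  01010100.00100011.01000010.01110000
Network: 84.35.66.112/28


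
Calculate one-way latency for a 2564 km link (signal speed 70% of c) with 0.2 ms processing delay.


Speed = 0.7 * 3e5 km/s = 210000 km/s
Propagation delay = 2564 / 210000 = 0.0122 s = 12.2095 ms
Processing delay = 0.2 ms
Total one-way latency = 12.4095 ms


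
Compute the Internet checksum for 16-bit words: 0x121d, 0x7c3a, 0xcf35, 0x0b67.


Sum all words (with carry folding):
+ 0x121d = 0x121d
+ 0x7c3a = 0x8e57
+ 0xcf35 = 0x5d8d
+ 0x0b67 = 0x68f4
One's complement: ~0x68f4
Checksum = 0x970b


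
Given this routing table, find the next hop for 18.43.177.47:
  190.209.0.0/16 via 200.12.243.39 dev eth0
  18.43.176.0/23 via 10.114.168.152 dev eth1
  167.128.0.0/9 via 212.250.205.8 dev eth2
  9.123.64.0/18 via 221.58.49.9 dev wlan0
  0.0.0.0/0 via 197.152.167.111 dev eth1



Longest prefix match for 18.43.177.47:
  /16 190.209.0.0: no
  /23 18.43.176.0: MATCH
  /9 167.128.0.0: no
  /18 9.123.64.0: no
  /0 0.0.0.0: MATCH
Selected: next-hop 10.114.168.152 via eth1 (matched /23)


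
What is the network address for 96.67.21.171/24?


IP:   01100000.01000011.00010101.10101011
Mask: 11111111.11111111.11111111.00000000
AND operation:
Net:  01100000.01000011.00010101.00000000
Network: 96.67.21.0/24


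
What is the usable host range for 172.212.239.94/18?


Network: 172.212.192.0
Broadcast: 172.212.255.255
First usable = network + 1
Last usable = broadcast - 1
Range: 172.212.192.1 to 172.212.255.254


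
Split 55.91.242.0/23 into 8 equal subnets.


New prefix = 23 + 3 = 26
Each subnet has 64 addresses
  55.91.242.0/26
  55.91.242.64/26
  55.91.242.128/26
  55.91.242.192/26
  55.91.243.0/26
  55.91.243.64/26
  55.91.243.128/26
  55.91.243.192/26
Subnets: 55.91.242.0/26, 55.91.242.64/26, 55.91.242.128/26, 55.91.242.192/26, 55.91.243.0/26, 55.91.243.64/26, 55.91.243.128/26, 55.91.243.192/26
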